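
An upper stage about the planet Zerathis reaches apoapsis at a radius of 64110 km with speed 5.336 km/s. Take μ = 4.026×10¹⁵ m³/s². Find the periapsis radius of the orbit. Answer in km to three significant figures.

periapsis radius ≈ 18800 km

r_a = 6.411×10⁷ m.
Specific energy ε = v²/2 − μ/r = -4.856×10⁷ J/kg, so a = −μ/(2ε) = 4.145×10⁷ m.
The apsides satisfy r_p + r_a = 2a, so the periapsis radius is 2a − r_a = 1.879×10⁷ m = 18795 km.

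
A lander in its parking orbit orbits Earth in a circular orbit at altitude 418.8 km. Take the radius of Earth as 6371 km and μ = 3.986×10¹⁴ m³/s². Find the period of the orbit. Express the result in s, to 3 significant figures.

r = 6371 + 418.8 = 6789.8 km = 6.7898×10⁶ m.
Kepler's third law: T = 2π√(r³/μ) = 2π√((6.790×10⁶)³ / 3.986×10¹⁴).
r³/μ = 7.853×10⁵ s², so T = 2π × 8.862×10² = 5.568×10³ s.

T ≈ 5570 s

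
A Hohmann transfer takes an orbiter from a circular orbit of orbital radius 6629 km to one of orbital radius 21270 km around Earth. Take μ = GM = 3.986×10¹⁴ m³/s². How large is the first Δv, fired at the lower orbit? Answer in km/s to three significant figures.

r₁ = 6629 km = 6.629×10⁶ m.
r₂ = 21270 km = 2.127×10⁷ m.
Transfer ellipse a_t = (r₁ + r₂)/2 = 1.395×10⁷ m.
At r₁: circular v_c1 = √(μ/r₁) = 7754 m/s; transfer-perigee v_p = √[μ(2/r₁ − 1/a_t)] = 9575 m/s.
Δv₁ = v_p − v_c1 = 1821 m/s.
= 1.821 km/s.

Δv ≈ 1.82 km/s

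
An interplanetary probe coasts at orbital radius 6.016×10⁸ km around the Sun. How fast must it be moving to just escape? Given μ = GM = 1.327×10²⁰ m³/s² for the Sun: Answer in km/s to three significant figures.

v_esc ≈ 21.0 km/s

r = 6.016×10⁸ km = 6.016×10¹¹ m.
Escape speed v_esc = √(2μ/r) = √(2 × 1.327×10²⁰ / 6.016×10¹¹) = √(4.412×10⁸) = 21000 m/s.
= 21.00 km/s.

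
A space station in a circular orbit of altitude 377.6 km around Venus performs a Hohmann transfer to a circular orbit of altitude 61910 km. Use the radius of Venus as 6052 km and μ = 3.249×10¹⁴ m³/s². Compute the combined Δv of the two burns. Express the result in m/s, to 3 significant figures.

r₁ = 6052 + 377.6 = 6429.6 km = 6.4296×10⁶ m.
r₂ = 6052 + 61910 = 67962 km = 6.7962×10⁷ m.
Transfer ellipse a_t = (r₁ + r₂)/2 = 3.720×10⁷ m.
At r₁: circular v_c1 = √(μ/r₁) = 7109 m/s; transfer-periapsis v_p = √[μ(2/r₁ − 1/a_t)] = 9609 m/s.
Δv₁ = v_p − v_c1 = 2500 m/s.
At r₂: circular v_c2 = √(μ/r₂) = 2186 m/s; transfer-apoapsis v_a = √[μ(2/r₂ − 1/a_t)] = 909.0 m/s.
Δv₂ = v_c2 − v_a = 1277 m/s.
Total Δv = Δv₁ + Δv₂ = 3778 m/s.

Δv_total ≈ 3780 m/s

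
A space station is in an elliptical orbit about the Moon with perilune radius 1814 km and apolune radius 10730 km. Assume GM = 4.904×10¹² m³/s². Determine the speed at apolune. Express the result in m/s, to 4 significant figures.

v ≈ 363.6 m/s

Semi-major axis a = (r_p + r_a)/2 = 6272.0 km = 6.272×10⁶ m.
Vis-viva: v² = μ(2/r − 1/a) = 4.904×10¹² × (1.864×10⁻⁷ − 1.594×10⁻⁷) = 1.322×10⁵ m²/s².
v = 363.6 m/s.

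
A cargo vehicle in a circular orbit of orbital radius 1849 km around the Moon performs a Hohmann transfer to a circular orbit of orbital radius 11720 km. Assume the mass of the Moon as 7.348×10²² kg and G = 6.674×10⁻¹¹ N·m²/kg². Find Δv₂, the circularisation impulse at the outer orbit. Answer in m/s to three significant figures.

Δv ≈ 309 m/s

μ = GM = 6.674×10⁻¹¹ × 7.348×10²² = 4.904×10¹² m³/s².
r₁ = 1849 km = 1.849×10⁶ m.
r₂ = 11720 km = 1.172×10⁷ m.
Transfer ellipse a_t = (r₁ + r₂)/2 = 6.784×10⁶ m.
At r₁: circular v_c1 = √(μ/r₁) = 1629 m/s; transfer-perilune v_p = √[μ(2/r₁ − 1/a_t)] = 2140 m/s.
At r₂: circular v_c2 = √(μ/r₂) = 646.9 m/s; transfer-apolune v_a = √[μ(2/r₂ − 1/a_t)] = 337.7 m/s.
Δv₂ = v_c2 − v_a = 309.2 m/s.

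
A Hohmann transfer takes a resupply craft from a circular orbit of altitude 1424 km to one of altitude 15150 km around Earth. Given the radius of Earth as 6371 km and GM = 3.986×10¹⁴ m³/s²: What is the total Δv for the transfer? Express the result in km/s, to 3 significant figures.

Δv_total ≈ 2.68 km/s

r₁ = 6371 + 1424 = 7795.0 km = 7.7950×10⁶ m.
r₂ = 6371 + 15150 = 21521 km = 2.1521×10⁷ m.
Transfer ellipse a_t = (r₁ + r₂)/2 = 1.466×10⁷ m.
At r₁: circular v_c1 = √(μ/r₁) = 7151 m/s; transfer-perigee v_p = √[μ(2/r₁ − 1/a_t)] = 8665 m/s.
Δv₁ = v_p − v_c1 = 1514 m/s.
At r₂: circular v_c2 = √(μ/r₂) = 4304 m/s; transfer-apogee v_a = √[μ(2/r₂ − 1/a_t)] = 3138 m/s.
Δv₂ = v_c2 − v_a = 1165 m/s.
Total Δv = Δv₁ + Δv₂ = 2679 m/s = 2.679 km/s.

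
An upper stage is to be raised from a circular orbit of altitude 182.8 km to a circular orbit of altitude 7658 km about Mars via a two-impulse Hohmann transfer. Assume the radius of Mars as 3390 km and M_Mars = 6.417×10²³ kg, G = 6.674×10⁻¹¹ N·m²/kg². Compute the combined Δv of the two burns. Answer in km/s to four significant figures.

Δv_total ≈ 1.386 km/s

μ = GM = 6.674×10⁻¹¹ × 6.417×10²³ = 4.283×10¹³ m³/s².
r₁ = 3390 + 182.8 = 3572.8 km = 3.5728×10⁶ m.
r₂ = 3390 + 7658 = 11048 km = 1.1048×10⁷ m.
Transfer ellipse a_t = (r₁ + r₂)/2 = 7.310×10⁶ m.
At r₁: circular v_c1 = √(μ/r₁) = 3462 m/s; transfer-periapsis v_p = √[μ(2/r₁ − 1/a_t)] = 4256 m/s.
Δv₁ = v_p − v_c1 = 794.0 m/s.
At r₂: circular v_c2 = √(μ/r₂) = 1969 m/s; transfer-apoapsis v_a = √[μ(2/r₂ − 1/a_t)] = 1376 m/s.
Δv₂ = v_c2 − v_a = 592.5 m/s.
Total Δv = Δv₁ + Δv₂ = 1386 m/s = 1.386 km/s.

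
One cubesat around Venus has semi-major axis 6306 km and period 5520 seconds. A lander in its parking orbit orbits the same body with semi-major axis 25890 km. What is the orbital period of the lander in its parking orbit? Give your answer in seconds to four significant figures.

Kepler's third law: T² ∝ a³, so T₂ = T₁ (a₂/a₁)^(3/2).
a₂/a₁ = 4.106, (a₂/a₁)^(3/2) = 8.319.
T₂ = 5520 × 8.319 = 45920 seconds.

T₂ ≈ 45920 seconds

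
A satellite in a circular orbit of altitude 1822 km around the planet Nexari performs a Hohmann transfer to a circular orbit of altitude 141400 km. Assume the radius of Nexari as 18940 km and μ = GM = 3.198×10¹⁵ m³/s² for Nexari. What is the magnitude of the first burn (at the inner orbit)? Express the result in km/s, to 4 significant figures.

r₁ = 18940 + 1822 = 20762 km = 2.0762×10⁷ m.
r₂ = 18940 + 141400 = 160340 km = 1.6034×10⁸ m.
Transfer ellipse a_t = (r₁ + r₂)/2 = 9.055×10⁷ m.
At r₁: circular v_c1 = √(μ/r₁) = 12410 m/s; transfer-periapsis v_p = √[μ(2/r₁ − 1/a_t)] = 16520 m/s.
Δv₁ = v_p − v_c1 = 4104 m/s.
= 4.104 km/s.

Δv ≈ 4.104 km/s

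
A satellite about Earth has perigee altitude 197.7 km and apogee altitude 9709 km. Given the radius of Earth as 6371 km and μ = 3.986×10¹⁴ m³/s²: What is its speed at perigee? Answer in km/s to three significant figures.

r_p = 6371 + 197.7 = 6568.7 km = 6.5687×10⁶ m.
r_a = 6371 + 9709 = 16080 km = 1.6080×10⁷ m.
Semi-major axis a = (r_p + r_a)/2 = 11324 km = 1.132×10⁷ m.
Vis-viva: v² = μ(2/r − 1/a) = 3.986×10¹⁴ × (3.045×10⁻⁷ − 8.831×10⁻⁸) = 8.616×10⁷ m²/s².
v = 9283 m/s = 9.283 km/s.

v ≈ 9.28 km/s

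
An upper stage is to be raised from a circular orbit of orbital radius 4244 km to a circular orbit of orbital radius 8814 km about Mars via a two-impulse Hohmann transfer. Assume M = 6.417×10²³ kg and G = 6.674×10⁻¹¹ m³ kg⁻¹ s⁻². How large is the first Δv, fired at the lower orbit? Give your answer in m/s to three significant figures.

μ = GM = 6.674×10⁻¹¹ × 6.417×10²³ = 4.283×10¹³ m³/s².
r₁ = 4244 km = 4.244×10⁶ m.
r₂ = 8814 km = 8.814×10⁶ m.
Transfer ellipse a_t = (r₁ + r₂)/2 = 6.529×10⁶ m.
At r₁: circular v_c1 = √(μ/r₁) = 3177 m/s; transfer-periapsis v_p = √[μ(2/r₁ − 1/a_t)] = 3691 m/s.
Δv₁ = v_p − v_c1 = 514.3 m/s.

Δv ≈ 514 m/s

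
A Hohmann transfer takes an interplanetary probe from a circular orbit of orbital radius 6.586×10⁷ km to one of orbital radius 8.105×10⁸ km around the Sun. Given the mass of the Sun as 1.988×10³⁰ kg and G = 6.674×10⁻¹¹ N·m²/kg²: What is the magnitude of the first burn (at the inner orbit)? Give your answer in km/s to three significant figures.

Δv ≈ 16.2 km/s

μ = GM = 6.674×10⁻¹¹ × 1.988×10³⁰ = 1.327×10²⁰ m³/s².
r₁ = 6.586×10⁷ km = 6.586×10¹⁰ m.
r₂ = 8.105×10⁸ km = 8.105×10¹¹ m.
Transfer ellipse a_t = (r₁ + r₂)/2 = 4.382×10¹¹ m.
At r₁: circular v_c1 = √(μ/r₁) = 44880 m/s; transfer-perihelion v_p = √[μ(2/r₁ − 1/a_t)] = 61040 m/s.
Δv₁ = v_p − v_c1 = 16160 m/s.
= 16.16 km/s.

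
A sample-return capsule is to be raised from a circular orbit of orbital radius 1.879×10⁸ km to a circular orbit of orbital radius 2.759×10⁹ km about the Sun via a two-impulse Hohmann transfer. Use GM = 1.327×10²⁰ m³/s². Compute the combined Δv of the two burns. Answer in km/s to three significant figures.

r₁ = 1.879×10⁸ km = 1.879×10¹¹ m.
r₂ = 2.759×10⁹ km = 2.759×10¹² m.
Transfer ellipse a_t = (r₁ + r₂)/2 = 1.473×10¹² m.
At r₁: circular v_c1 = √(μ/r₁) = 26570 m/s; transfer-perihelion v_p = √[μ(2/r₁ − 1/a_t)] = 36360 m/s.
Δv₁ = v_p − v_c1 = 9790 m/s.
At r₂: circular v_c2 = √(μ/r₂) = 6935 m/s; transfer-aphelion v_a = √[μ(2/r₂ − 1/a_t)] = 2477 m/s.
Δv₂ = v_c2 − v_a = 4459 m/s.
Total Δv = Δv₁ + Δv₂ = 14250 m/s = 14.25 km/s.

Δv_total ≈ 14.2 km/s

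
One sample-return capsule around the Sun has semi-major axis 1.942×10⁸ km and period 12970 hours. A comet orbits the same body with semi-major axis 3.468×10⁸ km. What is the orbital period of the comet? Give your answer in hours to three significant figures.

T₂ ≈ 31000 hours

Kepler's third law: T² ∝ a³, so T₂ = T₁ (a₂/a₁)^(3/2).
a₂/a₁ = 1.786, (a₂/a₁)^(3/2) = 2.386.
T₂ = 12970 × 2.386 = 30950 hours.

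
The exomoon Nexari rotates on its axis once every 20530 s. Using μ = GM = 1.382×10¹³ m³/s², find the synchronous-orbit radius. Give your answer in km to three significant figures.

r_sync ≈ 5280 km

A synchronous orbit has period T, so by Kepler's third law a = (μT²/4π²)^(1/3).
μT²/4π² = 1.382×10¹³ × (2.053×10⁴)² / 39.48 = 1.475×10²⁰ m³.
a = 5.284×10⁶ m = 5284.2 km.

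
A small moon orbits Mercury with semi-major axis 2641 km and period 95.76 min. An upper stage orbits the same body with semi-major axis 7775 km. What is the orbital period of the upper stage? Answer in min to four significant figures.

Kepler's third law: T² ∝ a³, so T₂ = T₁ (a₂/a₁)^(3/2).
a₂/a₁ = 2.944, (a₂/a₁)^(3/2) = 5.051.
T₂ = 95.76 × 5.051 = 483.7 min.

T₂ ≈ 483.7 min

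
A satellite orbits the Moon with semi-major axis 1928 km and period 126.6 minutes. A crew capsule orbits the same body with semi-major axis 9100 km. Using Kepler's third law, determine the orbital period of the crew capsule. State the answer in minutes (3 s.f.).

T₂ ≈ 1300 minutes

Kepler's third law: T² ∝ a³, so T₂ = T₁ (a₂/a₁)^(3/2).
a₂/a₁ = 4.720, (a₂/a₁)^(3/2) = 10.25.
T₂ = 126.6 × 10.25 = 1298 minutes.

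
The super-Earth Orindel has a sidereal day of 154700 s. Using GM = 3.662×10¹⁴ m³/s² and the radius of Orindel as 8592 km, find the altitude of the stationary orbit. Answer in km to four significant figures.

h_sync ≈ 51960 km

A synchronous orbit has period T, so by Kepler's third law a = (μT²/4π²)^(1/3).
μT²/4π² = 3.662×10¹⁴ × (1.547×10⁵)² / 39.48 = 2.220×10²³ m³.
a = 6.055×10⁷ m = 60550 km.
Altitude h = a − R = 60550 − 8592 = 51958 km.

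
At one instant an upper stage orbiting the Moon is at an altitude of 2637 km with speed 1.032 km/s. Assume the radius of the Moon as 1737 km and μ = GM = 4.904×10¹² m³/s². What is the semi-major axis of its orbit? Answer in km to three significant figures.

r = 1737 + 2637 = 4374.0 km = 4.374×10⁶ m.
Specific orbital energy ε = v²/2 − μ/r = (1032)²/2 − 4.904×10¹²/4.374×10⁶ = -5.887×10⁵ J/kg.
Since ε = −μ/(2a), a = −μ/(2ε) = 4.165×10⁶ m = 4165.4 km.

a ≈ 4170 km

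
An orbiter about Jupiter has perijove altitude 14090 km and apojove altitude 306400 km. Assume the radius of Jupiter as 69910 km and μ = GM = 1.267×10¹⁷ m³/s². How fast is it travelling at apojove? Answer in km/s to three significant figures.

r_p = 69910 + 14090 = 84000 km = 8.4000×10⁷ m.
r_a = 69910 + 306400 = 376310 km = 3.7631×10⁸ m.
Semi-major axis a = (r_p + r_a)/2 = 2.3016×10⁵ km = 2.302×10⁸ m.
Vis-viva: v² = μ(2/r − 1/a) = 1.267×10¹⁷ × (5.315×10⁻⁹ − 4.345×10⁻⁹) = 1.229×10⁸ m²/s².
v = 11090 m/s = 11.09 km/s.

v ≈ 11.1 km/s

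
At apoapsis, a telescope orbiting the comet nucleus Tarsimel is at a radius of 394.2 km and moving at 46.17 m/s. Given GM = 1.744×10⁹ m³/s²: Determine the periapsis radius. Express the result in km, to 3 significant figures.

r_a = 3.942×10⁵ m.
Specific energy ε = v²/2 − μ/r = -3.358×10³ J/kg, so a = −μ/(2ε) = 2.597×10⁵ m.
The apsides satisfy r_p + r_a = 2a, so the periapsis radius is 2a − r_a = 1.251×10⁵ m = 125.11 km.

periapsis radius ≈ 125 km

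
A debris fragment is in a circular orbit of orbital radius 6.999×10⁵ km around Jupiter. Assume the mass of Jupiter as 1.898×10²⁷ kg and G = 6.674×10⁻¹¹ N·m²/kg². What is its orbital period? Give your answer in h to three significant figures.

T ≈ 90.8 h

μ = GM = 6.674×10⁻¹¹ × 1.898×10²⁷ = 1.267×10¹⁷ m³/s².
r = 6.999×10⁵ km = 6.999×10⁸ m.
Kepler's third law: T = 2π√(r³/μ) = 2π√((6.999×10⁸)³ / 1.267×10¹⁷).
r³/μ = 2.707×10⁹ s², so T = 2π × 5.203×10⁴ = 3.269×10⁵ s.
Converting: 3.269×10⁵ s ÷ 3600 = 90.80 h.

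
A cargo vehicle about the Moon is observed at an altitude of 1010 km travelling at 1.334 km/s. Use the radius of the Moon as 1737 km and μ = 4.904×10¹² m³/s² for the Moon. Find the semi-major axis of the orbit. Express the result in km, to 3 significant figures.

r = 1737 + 1010 = 2747.0 km = 2.747×10⁶ m.
Specific orbital energy ε = v²/2 − μ/r = (1334)²/2 − 4.904×10¹²/2.747×10⁶ = -8.954×10⁵ J/kg.
Since ε = −μ/(2a), a = −μ/(2ε) = 2.738×10⁶ m = 2738.3 km.

a ≈ 2740 km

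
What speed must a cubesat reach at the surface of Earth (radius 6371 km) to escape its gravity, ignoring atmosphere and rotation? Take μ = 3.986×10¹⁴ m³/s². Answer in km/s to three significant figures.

v_esc ≈ 11.2 km/s

r = R = 6.371×10⁶ m.
Escape speed v_esc = √(2μ/r) = √(2 × 3.986×10¹⁴ / 6.371×10⁶) = √(1.251×10⁸) = 11190 m/s.
= 11.19 km/s.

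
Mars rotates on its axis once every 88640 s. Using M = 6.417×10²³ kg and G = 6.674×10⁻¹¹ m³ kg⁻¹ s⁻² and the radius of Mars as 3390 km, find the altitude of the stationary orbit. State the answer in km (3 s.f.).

h_sync ≈ 17000 km

μ = GM = 6.674×10⁻¹¹ × 6.417×10²³ = 4.283×10¹³ m³/s².
A synchronous orbit has period T, so by Kepler's third law a = (μT²/4π²)^(1/3).
μT²/4π² = 4.283×10¹³ × (8.864×10⁴)² / 39.48 = 8.524×10²¹ m³.
a = 2.043×10⁷ m = 20427 km.
Altitude h = a − R = 20427 − 3390 = 17037 km.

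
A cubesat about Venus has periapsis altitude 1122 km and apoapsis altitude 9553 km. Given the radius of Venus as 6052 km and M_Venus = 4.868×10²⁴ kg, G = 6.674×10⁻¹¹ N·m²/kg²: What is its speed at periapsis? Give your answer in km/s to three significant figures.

μ = GM = 6.674×10⁻¹¹ × 4.868×10²⁴ = 3.249×10¹⁴ m³/s².
r_p = 6052 + 1122 = 7174.0 km = 7.1740×10⁶ m.
r_a = 6052 + 9553 = 15605 km = 1.5605×10⁷ m.
Semi-major axis a = (r_p + r_a)/2 = 11390 km = 1.139×10⁷ m.
Vis-viva: v² = μ(2/r − 1/a) = 3.249×10¹⁴ × (2.788×10⁻⁷ − 8.780×10⁻⁸) = 6.205×10⁷ m²/s².
v = 7877 m/s = 7.877 km/s.

v ≈ 7.88 km/s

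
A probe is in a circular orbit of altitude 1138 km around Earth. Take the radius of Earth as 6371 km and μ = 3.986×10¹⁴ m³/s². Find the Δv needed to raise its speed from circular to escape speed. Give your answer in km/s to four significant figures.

Δv ≈ 3.018 km/s

r = 6371 + 1138 = 7509.0 km = 7.5090×10⁶ m.
Circular speed v_c = √(μ/r) = 7286 m/s.
Escape speed v_esc = √(2μ/r) = √2 × v_c = 10300 m/s.
Δv = v_esc − v_c = 3018 m/s = 3.018 km/s.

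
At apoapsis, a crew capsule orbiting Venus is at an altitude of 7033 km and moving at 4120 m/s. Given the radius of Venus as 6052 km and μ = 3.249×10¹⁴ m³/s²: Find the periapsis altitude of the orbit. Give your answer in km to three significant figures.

periapsis altitude ≈ 743 km

r_a = 6052 + 7033 = 13085 km = 1.308×10⁷ m.
Specific energy ε = v²/2 − μ/r = -1.634×10⁷ J/kg, so a = −μ/(2ε) = 9.940×10⁶ m.
The apsides satisfy r_p + r_a = 2a, so the periapsis radius is 2a − r_a = 6.795×10⁶ m = 6795.4 km.
Periapsis altitude = 6795.4 − 6052 = 743.37 km.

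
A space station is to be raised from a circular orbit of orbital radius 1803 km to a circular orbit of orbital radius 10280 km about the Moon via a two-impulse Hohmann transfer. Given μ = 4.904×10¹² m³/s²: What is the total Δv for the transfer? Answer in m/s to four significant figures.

Δv_total ≈ 815.5 m/s

r₁ = 1803 km = 1.803×10⁶ m.
r₂ = 10280 km = 1.028×10⁷ m.
Transfer ellipse a_t = (r₁ + r₂)/2 = 6.042×10⁶ m.
At r₁: circular v_c1 = √(μ/r₁) = 1649 m/s; transfer-perilune v_p = √[μ(2/r₁ − 1/a_t)] = 2151 m/s.
Δv₁ = v_p − v_c1 = 502.1 m/s.
At r₂: circular v_c2 = √(μ/r₂) = 690.7 m/s; transfer-apolune v_a = √[μ(2/r₂ − 1/a_t)] = 377.3 m/s.
Δv₂ = v_c2 − v_a = 313.4 m/s.
Total Δv = Δv₁ + Δv₂ = 815.5 m/s.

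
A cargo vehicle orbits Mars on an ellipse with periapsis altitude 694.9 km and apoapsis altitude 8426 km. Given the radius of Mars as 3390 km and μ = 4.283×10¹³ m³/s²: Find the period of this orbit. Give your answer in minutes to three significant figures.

r_p = 3390 + 694.9 = 4084.9 km = 4.0849×10⁶ m.
r_a = 3390 + 8426 = 11816 km = 1.1816×10⁷ m.
Semi-major axis a = (r_p + r_a)/2 = (4084.9 + 11816)/2 = 7950.4 km = 7.950×10⁶ m.
By Kepler's third law T = 2π√(a³/μ) = 2π × 3.425×10³ = 2.152×10⁴ s.
= 358.7 minutes.

T ≈ 359 minutes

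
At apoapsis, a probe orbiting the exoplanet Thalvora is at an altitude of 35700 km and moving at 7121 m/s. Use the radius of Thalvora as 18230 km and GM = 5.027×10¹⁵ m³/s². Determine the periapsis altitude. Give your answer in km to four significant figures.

r_a = 18230 + 35700 = 53930 km = 5.393×10⁷ m.
Specific energy ε = v²/2 − μ/r = -6.786×10⁷ J/kg, so a = −μ/(2ε) = 3.704×10⁷ m.
The apsides satisfy r_p + r_a = 2a, so the periapsis radius is 2a − r_a = 2.015×10⁷ m = 20150 km.
Periapsis altitude = 20150 − 18230 = 1920.0 km.

periapsis altitude ≈ 1920 km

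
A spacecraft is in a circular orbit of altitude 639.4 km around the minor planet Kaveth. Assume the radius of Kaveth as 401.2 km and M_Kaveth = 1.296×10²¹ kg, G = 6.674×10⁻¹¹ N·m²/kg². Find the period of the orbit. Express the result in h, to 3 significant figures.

T ≈ 6.30 h

μ = GM = 6.674×10⁻¹¹ × 1.296×10²¹ = 8.650×10¹⁰ m³/s².
r = 401.2 + 639.4 = 1040.6 km = 1.0406×10⁶ m.
Kepler's third law: T = 2π√(r³/μ) = 2π√((1.041×10⁶)³ / 8.650×10¹⁰).
r³/μ = 1.303×10⁷ s², so T = 2π × 3.609×10³ = 2.268×10⁴ s.
Converting: 2.268×10⁴ s ÷ 3600 = 6.300 h.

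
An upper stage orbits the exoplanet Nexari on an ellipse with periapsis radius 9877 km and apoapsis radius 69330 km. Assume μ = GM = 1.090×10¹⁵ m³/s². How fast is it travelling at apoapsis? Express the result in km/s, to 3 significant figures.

v ≈ 1.98 km/s

Semi-major axis a = (r_p + r_a)/2 = 39604 km = 3.960×10⁷ m.
Vis-viva: v² = μ(2/r − 1/a) = 1.090×10¹⁵ × (2.885×10⁻⁸ − 2.525×10⁻⁸) = 3.921×10⁶ m²/s².
v = 1980 m/s = 1.980 km/s.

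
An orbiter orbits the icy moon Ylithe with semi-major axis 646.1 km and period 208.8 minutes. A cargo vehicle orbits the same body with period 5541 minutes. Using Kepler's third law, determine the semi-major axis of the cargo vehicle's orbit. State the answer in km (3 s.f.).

a₂ ≈ 5750 km

Kepler's third law: a³ ∝ T², so a₂ = a₁ (T₂/T₁)^(2/3).
T₂/T₁ = 26.54, (T₂/T₁)^(2/3) = 8.897.
a₂ = 646.1 × 8.897 = 5748 km.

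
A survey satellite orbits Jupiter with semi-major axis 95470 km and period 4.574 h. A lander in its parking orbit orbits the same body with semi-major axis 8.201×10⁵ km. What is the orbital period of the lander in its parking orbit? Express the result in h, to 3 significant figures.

T₂ ≈ 115 h

Kepler's third law: T² ∝ a³, so T₂ = T₁ (a₂/a₁)^(3/2).
a₂/a₁ = 8.590, (a₂/a₁)^(3/2) = 25.18.
T₂ = 4.574 × 25.18 = 115.2 h.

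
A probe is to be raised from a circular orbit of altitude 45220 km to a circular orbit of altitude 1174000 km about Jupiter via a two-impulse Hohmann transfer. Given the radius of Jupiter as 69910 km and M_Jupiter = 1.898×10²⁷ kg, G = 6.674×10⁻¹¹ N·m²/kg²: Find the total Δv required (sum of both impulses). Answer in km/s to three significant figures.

μ = GM = 6.674×10⁻¹¹ × 1.898×10²⁷ = 1.267×10¹⁷ m³/s².
r₁ = 69910 + 45220 = 115130 km = 1.1513×10⁸ m.
r₂ = 69910 + 1174000 = 1243900 km = 1.2439×10⁹ m.
Transfer ellipse a_t = (r₁ + r₂)/2 = 6.795×10⁸ m.
At r₁: circular v_c1 = √(μ/r₁) = 33170 m/s; transfer-perijove v_p = √[μ(2/r₁ − 1/a_t)] = 44880 m/s.
Δv₁ = v_p − v_c1 = 11710 m/s.
At r₂: circular v_c2 = √(μ/r₂) = 10090 m/s; transfer-apojove v_a = √[μ(2/r₂ − 1/a_t)] = 4154 m/s.
Δv₂ = v_c2 − v_a = 5938 m/s.
Total Δv = Δv₁ + Δv₂ = 17650 m/s = 17.65 km/s.

Δv_total ≈ 17.6 km/s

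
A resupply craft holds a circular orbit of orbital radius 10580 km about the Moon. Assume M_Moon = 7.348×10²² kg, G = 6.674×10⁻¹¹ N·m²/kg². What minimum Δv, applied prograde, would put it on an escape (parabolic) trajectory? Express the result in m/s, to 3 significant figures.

μ = GM = 6.674×10⁻¹¹ × 7.348×10²² = 4.904×10¹² m³/s².
r = 10580 km = 1.058×10⁷ m.
Circular speed v_c = √(μ/r) = 680.8 m/s.
Escape speed v_esc = √(2μ/r) = √2 × v_c = 962.8 m/s.
Δv = v_esc − v_c = 282.0 m/s.

Δv ≈ 282 m/s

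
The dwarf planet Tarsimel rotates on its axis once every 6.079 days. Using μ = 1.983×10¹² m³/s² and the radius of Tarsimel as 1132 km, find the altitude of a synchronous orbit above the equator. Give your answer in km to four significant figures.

T = 6.079 days = 5.252×10⁵ s.
A synchronous orbit has period T, so by Kepler's third law a = (μT²/4π²)^(1/3).
μT²/4π² = 1.983×10¹² × (5.252×10⁵)² / 39.48 = 1.386×10²² m³.
a = 2.402×10⁷ m = 24019 km.
Altitude h = a − R = 24019 − 1132 = 22887 km.

h_sync ≈ 22890 km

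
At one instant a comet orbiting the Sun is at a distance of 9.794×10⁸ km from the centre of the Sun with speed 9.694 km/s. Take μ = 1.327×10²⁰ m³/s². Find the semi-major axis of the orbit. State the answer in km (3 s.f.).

a ≈ 7.50×10⁸ km

r = 9.794×10¹¹ m.
Specific orbital energy ε = v²/2 − μ/r = (9694)²/2 − 1.327×10²⁰/9.794×10¹¹ = -8.850×10⁷ J/kg.
Since ε = −μ/(2a), a = −μ/(2ε) = 7.497×10¹¹ m = 7.4968×10⁸ km.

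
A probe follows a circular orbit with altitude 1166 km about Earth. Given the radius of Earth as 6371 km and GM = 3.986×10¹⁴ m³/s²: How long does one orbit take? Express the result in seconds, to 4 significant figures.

r = 6371 + 1166 = 7537.0 km = 7.5370×10⁶ m.
Kepler's third law: T = 2π√(r³/μ) = 2π√((7.537×10⁶)³ / 3.986×10¹⁴).
r³/μ = 1.074×10⁶ s², so T = 2π × 1.036×10³ = 6.512×10³ s.

T ≈ 6512 seconds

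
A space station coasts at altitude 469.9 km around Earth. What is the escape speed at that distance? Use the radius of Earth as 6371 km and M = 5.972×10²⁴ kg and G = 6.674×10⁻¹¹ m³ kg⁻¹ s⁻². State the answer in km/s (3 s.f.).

μ = GM = 6.674×10⁻¹¹ × 5.972×10²⁴ = 3.986×10¹⁴ m³/s².
r = 6371 + 469.9 = 6840.9 km = 6.8409×10⁶ m.
Escape speed v_esc = √(2μ/r) = √(2 × 3.986×10¹⁴ / 6.841×10⁶) = √(1.165×10⁸) = 10790 m/s.
= 10.79 km/s.

v_esc ≈ 10.8 km/s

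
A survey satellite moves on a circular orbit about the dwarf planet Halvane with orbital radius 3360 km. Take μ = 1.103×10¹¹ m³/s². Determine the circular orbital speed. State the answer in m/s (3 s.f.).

r = 3360 km = 3.360×10⁶ m.
For a circular orbit v = √(μ/r) = √(1.103×10¹¹ / 3.360×10⁶) = √(3.283×10⁴) = 181.2 m/s.

v ≈ 181 m/s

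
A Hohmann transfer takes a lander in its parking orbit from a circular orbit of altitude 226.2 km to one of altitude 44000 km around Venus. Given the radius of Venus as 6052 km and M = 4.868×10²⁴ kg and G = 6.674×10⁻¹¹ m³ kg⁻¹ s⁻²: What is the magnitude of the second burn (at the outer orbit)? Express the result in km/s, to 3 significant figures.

μ = GM = 6.674×10⁻¹¹ × 4.868×10²⁴ = 3.249×10¹⁴ m³/s².
r₁ = 6052 + 226.2 = 6278.2 km = 6.2782×10⁶ m.
r₂ = 6052 + 44000 = 50052 km = 5.0052×10⁷ m.
Transfer ellipse a_t = (r₁ + r₂)/2 = 2.817×10⁷ m.
At r₁: circular v_c1 = √(μ/r₁) = 7194 m/s; transfer-periapsis v_p = √[μ(2/r₁ − 1/a_t)] = 9590 m/s.
At r₂: circular v_c2 = √(μ/r₂) = 2548 m/s; transfer-apoapsis v_a = √[μ(2/r₂ − 1/a_t)] = 1203 m/s.
Δv₂ = v_c2 − v_a = 1345 m/s.
= 1.345 km/s.

Δv ≈ 1.34 km/s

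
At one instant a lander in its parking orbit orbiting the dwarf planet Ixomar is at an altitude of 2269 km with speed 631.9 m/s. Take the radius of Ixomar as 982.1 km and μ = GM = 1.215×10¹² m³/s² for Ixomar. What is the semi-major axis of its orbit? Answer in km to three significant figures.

r = 982.1 + 2269 = 3251.1 km = 3.251×10⁶ m.
Specific orbital energy ε = v²/2 − μ/r = (631.9)²/2 − 1.215×10¹²/3.251×10⁶ = -1.741×10⁵ J/kg.
Since ε = −μ/(2a), a = −μ/(2ε) = 3.490×10⁶ m = 3490.0 km.

a ≈ 3490 km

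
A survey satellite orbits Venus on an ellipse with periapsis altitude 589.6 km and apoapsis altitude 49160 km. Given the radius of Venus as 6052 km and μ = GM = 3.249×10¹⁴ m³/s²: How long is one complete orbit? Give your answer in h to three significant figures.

r_p = 6052 + 589.6 = 6641.6 km = 6.6416×10⁶ m.
r_a = 6052 + 49160 = 55212 km = 5.5212×10⁷ m.
Semi-major axis a = (r_p + r_a)/2 = (6641.6 + 55212)/2 = 30927 km = 3.093×10⁷ m.
By Kepler's third law T = 2π√(a³/μ) = 2π × 9.542×10³ = 5.995×10⁴ s.
= 16.65 h.

T ≈ 16.7 h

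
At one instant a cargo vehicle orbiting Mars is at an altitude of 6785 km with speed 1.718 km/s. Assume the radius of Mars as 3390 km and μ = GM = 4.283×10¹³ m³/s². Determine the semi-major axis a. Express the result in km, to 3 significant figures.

a ≈ 7830 km

r = 3390 + 6785 = 10175 km = 1.018×10⁷ m.
Specific orbital energy ε = v²/2 − μ/r = (1718)²/2 − 4.283×10¹³/1.018×10⁷ = -2.734×10⁶ J/kg.
Since ε = −μ/(2a), a = −μ/(2ε) = 7.834×10⁶ m = 7834.1 km.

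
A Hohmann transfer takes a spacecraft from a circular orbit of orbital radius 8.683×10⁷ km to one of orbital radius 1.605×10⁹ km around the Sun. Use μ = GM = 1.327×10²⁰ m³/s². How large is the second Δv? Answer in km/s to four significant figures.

Δv ≈ 6.180 km/s

r₁ = 8.683×10⁷ km = 8.683×10¹⁰ m.
r₂ = 1.605×10⁹ km = 1.605×10¹² m.
Transfer ellipse a_t = (r₁ + r₂)/2 = 8.459×10¹¹ m.
At r₁: circular v_c1 = √(μ/r₁) = 39090 m/s; transfer-perihelion v_p = √[μ(2/r₁ − 1/a_t)] = 53850 m/s.
At r₂: circular v_c2 = √(μ/r₂) = 9093 m/s; transfer-aphelion v_a = √[μ(2/r₂ − 1/a_t)] = 2913 m/s.
Δv₂ = v_c2 − v_a = 6180 m/s.
= 6.180 km/s.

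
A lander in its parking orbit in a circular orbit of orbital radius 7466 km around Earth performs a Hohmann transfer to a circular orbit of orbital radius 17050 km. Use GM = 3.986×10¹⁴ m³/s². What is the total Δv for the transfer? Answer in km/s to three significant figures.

r₁ = 7466 km = 7.466×10⁶ m.
r₂ = 17050 km = 1.705×10⁷ m.
Transfer ellipse a_t = (r₁ + r₂)/2 = 1.226×10⁷ m.
At r₁: circular v_c1 = √(μ/r₁) = 7307 m/s; transfer-perigee v_p = √[μ(2/r₁ − 1/a_t)] = 8617 m/s.
Δv₁ = v_p − v_c1 = 1311 m/s.
At r₂: circular v_c2 = √(μ/r₂) = 4835 m/s; transfer-apogee v_a = √[μ(2/r₂ − 1/a_t)] = 3773 m/s.
Δv₂ = v_c2 − v_a = 1062 m/s.
Total Δv = Δv₁ + Δv₂ = 2372 m/s = 2.372 km/s.

Δv_total ≈ 2.37 km/s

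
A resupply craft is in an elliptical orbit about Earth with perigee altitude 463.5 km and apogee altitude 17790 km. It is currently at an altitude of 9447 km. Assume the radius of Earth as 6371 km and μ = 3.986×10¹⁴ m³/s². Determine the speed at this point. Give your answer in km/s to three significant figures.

r_p = 6371 + 463.5 = 6834.5 km = 6.8345×10⁶ m.
r_a = 6371 + 17790 = 24161 km = 2.4161×10⁷ m.
r = 6371 + 9447 = 15818 km = 1.582×10⁷ m.
Semi-major axis a = (r_p + r_a)/2 = 15498 km = 1.550×10⁷ m.
Vis-viva: v² = μ(2/r − 1/a) = 3.986×10¹⁴ × (1.264×10⁻⁷ − 6.453×10⁻⁸) = 2.468×10⁷ m²/s².
v = 4968 m/s = 4.968 km/s.

v ≈ 4.97 km/s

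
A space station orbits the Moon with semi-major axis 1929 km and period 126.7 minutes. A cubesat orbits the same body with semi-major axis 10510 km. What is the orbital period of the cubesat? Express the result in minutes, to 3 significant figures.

Kepler's third law: T² ∝ a³, so T₂ = T₁ (a₂/a₁)^(3/2).
a₂/a₁ = 5.448, (a₂/a₁)^(3/2) = 12.72.
T₂ = 126.7 × 12.72 = 1611 minutes.

T₂ ≈ 1610 minutes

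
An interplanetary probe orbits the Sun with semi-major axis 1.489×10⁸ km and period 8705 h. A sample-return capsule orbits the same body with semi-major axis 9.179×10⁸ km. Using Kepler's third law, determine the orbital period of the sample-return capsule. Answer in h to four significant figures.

Kepler's third law: T² ∝ a³, so T₂ = T₁ (a₂/a₁)^(3/2).
a₂/a₁ = 6.165, (a₂/a₁)^(3/2) = 15.31.
T₂ = 8705 × 15.31 = 1.332×10⁵ h.

T₂ ≈ 1.332×10⁵ h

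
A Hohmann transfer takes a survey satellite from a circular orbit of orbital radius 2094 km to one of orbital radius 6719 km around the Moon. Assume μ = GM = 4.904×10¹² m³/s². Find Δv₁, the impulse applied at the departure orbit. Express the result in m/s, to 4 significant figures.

Δv ≈ 359.4 m/s

r₁ = 2094 km = 2.094×10⁶ m.
r₂ = 6719 km = 6.719×10⁶ m.
Transfer ellipse a_t = (r₁ + r₂)/2 = 4.406×10⁶ m.
At r₁: circular v_c1 = √(μ/r₁) = 1530 m/s; transfer-perilune v_p = √[μ(2/r₁ − 1/a_t)] = 1890 m/s.
Δv₁ = v_p − v_c1 = 359.4 m/s.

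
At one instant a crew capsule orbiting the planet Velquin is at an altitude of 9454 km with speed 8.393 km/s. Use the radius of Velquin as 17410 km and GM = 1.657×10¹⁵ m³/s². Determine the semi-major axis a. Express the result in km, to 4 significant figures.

a ≈ 31310 km

r = 17410 + 9454 = 26864 km = 2.686×10⁷ m.
Vis-viva rearranged: 1/a = 2/r − v²/μ = 7.445×10⁻⁸ − 4.251×10⁻⁸ = 3.194×10⁻⁸ m⁻¹.
a = 3.131×10⁷ m = 31312 km.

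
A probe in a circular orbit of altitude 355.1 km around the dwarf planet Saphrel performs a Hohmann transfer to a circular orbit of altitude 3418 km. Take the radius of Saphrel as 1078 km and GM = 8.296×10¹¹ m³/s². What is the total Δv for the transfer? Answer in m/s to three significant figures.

Δv_total ≈ 307 m/s

r₁ = 1078 + 355.1 = 1433.1 km = 1.4331×10⁶ m.
r₂ = 1078 + 3418 = 4496.0 km = 4.4960×10⁶ m.
Transfer ellipse a_t = (r₁ + r₂)/2 = 2.965×10⁶ m.
At r₁: circular v_c1 = √(μ/r₁) = 760.8 m/s; transfer-periapsis v_p = √[μ(2/r₁ − 1/a_t)] = 937.0 m/s.
Δv₁ = v_p − v_c1 = 176.1 m/s.
At r₂: circular v_c2 = √(μ/r₂) = 429.6 m/s; transfer-apoapsis v_a = √[μ(2/r₂ − 1/a_t)] = 298.7 m/s.
Δv₂ = v_c2 − v_a = 130.9 m/s.
Total Δv = Δv₁ + Δv₂ = 307.0 m/s.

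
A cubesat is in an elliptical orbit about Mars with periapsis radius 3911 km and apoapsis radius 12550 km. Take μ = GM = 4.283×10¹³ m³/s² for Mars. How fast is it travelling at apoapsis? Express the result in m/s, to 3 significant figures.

Semi-major axis a = (r_p + r_a)/2 = 8230.5 km = 8.230×10⁶ m.
Vis-viva: v² = μ(2/r − 1/a) = 4.283×10¹³ × (1.594×10⁻⁷ − 1.215×10⁻⁷) = 1.622×10⁶ m²/s².
v = 1273 m/s.

v ≈ 1270 m/s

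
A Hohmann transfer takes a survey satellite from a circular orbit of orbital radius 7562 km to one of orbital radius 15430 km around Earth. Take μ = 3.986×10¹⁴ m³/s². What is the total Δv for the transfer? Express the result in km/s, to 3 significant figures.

r₁ = 7562 km = 7.562×10⁶ m.
r₂ = 15430 km = 1.543×10⁷ m.
Transfer ellipse a_t = (r₁ + r₂)/2 = 1.150×10⁷ m.
At r₁: circular v_c1 = √(μ/r₁) = 7260 m/s; transfer-perigee v_p = √[μ(2/r₁ − 1/a_t)] = 8411 m/s.
Δv₁ = v_p − v_c1 = 1151 m/s.
At r₂: circular v_c2 = √(μ/r₂) = 5083 m/s; transfer-apogee v_a = √[μ(2/r₂ − 1/a_t)] = 4122 m/s.
Δv₂ = v_c2 − v_a = 960.4 m/s.
Total Δv = Δv₁ + Δv₂ = 2111 m/s = 2.111 km/s.

Δv_total ≈ 2.11 km/s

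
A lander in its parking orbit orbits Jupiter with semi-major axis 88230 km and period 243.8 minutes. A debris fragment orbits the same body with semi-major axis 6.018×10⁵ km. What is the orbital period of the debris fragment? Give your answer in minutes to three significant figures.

T₂ ≈ 4340 minutes

Kepler's third law: T² ∝ a³, so T₂ = T₁ (a₂/a₁)^(3/2).
a₂/a₁ = 6.821, (a₂/a₁)^(3/2) = 17.81.
T₂ = 243.8 × 17.81 = 4343 minutes.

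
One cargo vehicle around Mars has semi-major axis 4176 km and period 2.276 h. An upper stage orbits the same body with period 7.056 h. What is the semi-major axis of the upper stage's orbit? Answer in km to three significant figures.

a₂ ≈ 8880 km

Kepler's third law: a³ ∝ T², so a₂ = a₁ (T₂/T₁)^(2/3).
T₂/T₁ = 3.100, (T₂/T₁)^(2/3) = 2.126.
a₂ = 4176 × 2.126 = 8879 km.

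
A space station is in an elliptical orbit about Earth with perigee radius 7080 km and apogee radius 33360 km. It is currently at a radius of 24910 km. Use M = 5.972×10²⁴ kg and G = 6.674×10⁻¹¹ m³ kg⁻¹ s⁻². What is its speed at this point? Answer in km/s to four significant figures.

μ = GM = 6.674×10⁻¹¹ × 5.972×10²⁴ = 3.986×10¹⁴ m³/s².
Semi-major axis a = (r_p + r_a)/2 = 20220 km = 2.022×10⁷ m.
Vis-viva: v² = μ(2/r − 1/a) = 3.986×10¹⁴ × (8.029×10⁻⁸ − 4.946×10⁻⁸) = 1.229×10⁷ m²/s².
v = 3506 m/s = 3.506 km/s.

v ≈ 3.506 km/s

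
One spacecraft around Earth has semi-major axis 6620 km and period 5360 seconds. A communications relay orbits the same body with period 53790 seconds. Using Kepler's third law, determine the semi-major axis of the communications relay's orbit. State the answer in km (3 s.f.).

Kepler's third law: a³ ∝ T², so a₂ = a₁ (T₂/T₁)^(2/3).
T₂/T₁ = 10.04, (T₂/T₁)^(2/3) = 4.653.
a₂ = 6620 × 4.653 = 30800 km.

a₂ ≈ 30800 km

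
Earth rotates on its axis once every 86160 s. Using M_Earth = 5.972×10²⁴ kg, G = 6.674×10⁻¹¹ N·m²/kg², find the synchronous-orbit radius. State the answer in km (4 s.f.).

r_sync ≈ 42160 km

μ = GM = 6.674×10⁻¹¹ × 5.972×10²⁴ = 3.986×10¹⁴ m³/s².
A synchronous orbit has period T, so by Kepler's third law a = (μT²/4π²)^(1/3).
μT²/4π² = 3.986×10¹⁴ × (8.616×10⁴)² / 39.48 = 7.495×10²² m³.
a = 4.216×10⁷ m = 42162 km.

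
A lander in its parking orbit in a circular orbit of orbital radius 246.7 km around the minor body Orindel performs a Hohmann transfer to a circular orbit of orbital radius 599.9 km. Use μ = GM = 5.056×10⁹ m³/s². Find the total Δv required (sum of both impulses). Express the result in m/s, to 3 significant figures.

r₁ = 246.7 km = 2.467×10⁵ m.
r₂ = 599.9 km = 5.999×10⁵ m.
Transfer ellipse a_t = (r₁ + r₂)/2 = 4.233×10⁵ m.
At r₁: circular v_c1 = √(μ/r₁) = 143.2 m/s; transfer-periapsis v_p = √[μ(2/r₁ − 1/a_t)] = 170.4 m/s.
Δv₁ = v_p − v_c1 = 27.27 m/s.
At r₂: circular v_c2 = √(μ/r₂) = 91.80 m/s; transfer-apoapsis v_a = √[μ(2/r₂ − 1/a_t)] = 70.08 m/s.
Δv₂ = v_c2 − v_a = 21.72 m/s.
Total Δv = Δv₁ + Δv₂ = 48.99 m/s.

Δv_total ≈ 49.0 m/s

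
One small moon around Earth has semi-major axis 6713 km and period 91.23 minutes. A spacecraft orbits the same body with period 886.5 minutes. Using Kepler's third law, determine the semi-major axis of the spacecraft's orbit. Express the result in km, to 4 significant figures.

Kepler's third law: a³ ∝ T², so a₂ = a₁ (T₂/T₁)^(2/3).
T₂/T₁ = 9.717, (T₂/T₁)^(2/3) = 4.554.
a₂ = 6713 × 4.554 = 30570 km.

a₂ ≈ 30570 km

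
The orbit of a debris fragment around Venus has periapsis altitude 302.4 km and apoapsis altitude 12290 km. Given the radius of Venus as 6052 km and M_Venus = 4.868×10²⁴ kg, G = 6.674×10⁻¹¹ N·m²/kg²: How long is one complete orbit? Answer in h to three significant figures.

T ≈ 4.20 h

μ = GM = 6.674×10⁻¹¹ × 4.868×10²⁴ = 3.249×10¹⁴ m³/s².
r_p = 6052 + 302.4 = 6354.4 km = 6.3544×10⁶ m.
r_a = 6052 + 12290 = 18342 km = 1.8342×10⁷ m.
Semi-major axis a = (r_p + r_a)/2 = (6354.4 + 18342)/2 = 12348 km = 1.235×10⁷ m.
By Kepler's third law T = 2π√(a³/μ) = 2π × 2.407×10³ = 1.513×10⁴ s.
= 4.202 h.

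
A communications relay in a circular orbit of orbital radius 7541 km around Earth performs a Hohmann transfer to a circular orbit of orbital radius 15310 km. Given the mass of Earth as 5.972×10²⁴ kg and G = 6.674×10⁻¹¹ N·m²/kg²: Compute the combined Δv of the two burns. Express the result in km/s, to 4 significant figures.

Δv_total ≈ 2.103 km/s

μ = GM = 6.674×10⁻¹¹ × 5.972×10²⁴ = 3.986×10¹⁴ m³/s².
r₁ = 7541 km = 7.541×10⁶ m.
r₂ = 15310 km = 1.531×10⁷ m.
Transfer ellipse a_t = (r₁ + r₂)/2 = 1.143×10⁷ m.
At r₁: circular v_c1 = √(μ/r₁) = 7270 m/s; transfer-perigee v_p = √[μ(2/r₁ − 1/a_t)] = 8416 m/s.
Δv₁ = v_p − v_c1 = 1146 m/s.
At r₂: circular v_c2 = √(μ/r₂) = 5102 m/s; transfer-apogee v_a = √[μ(2/r₂ − 1/a_t)] = 4145 m/s.
Δv₂ = v_c2 − v_a = 957.1 m/s.
Total Δv = Δv₁ + Δv₂ = 2103 m/s = 2.103 km/s.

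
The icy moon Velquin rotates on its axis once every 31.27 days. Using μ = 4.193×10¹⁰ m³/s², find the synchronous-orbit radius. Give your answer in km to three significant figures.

T = 31.27 days = 2.702×10⁶ s.
A synchronous orbit has period T, so by Kepler's third law a = (μT²/4π²)^(1/3).
μT²/4π² = 4.193×10¹⁰ × (2.702×10⁶)² / 39.48 = 7.753×10²¹ m³.
a = 1.979×10⁷ m = 19792 km.

r_sync ≈ 19800 km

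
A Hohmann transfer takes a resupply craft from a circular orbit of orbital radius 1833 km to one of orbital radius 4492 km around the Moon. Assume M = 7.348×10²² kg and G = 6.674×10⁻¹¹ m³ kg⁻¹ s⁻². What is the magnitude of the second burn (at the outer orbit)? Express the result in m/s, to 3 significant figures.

μ = GM = 6.674×10⁻¹¹ × 7.348×10²² = 4.904×10¹² m³/s².
r₁ = 1833 km = 1.833×10⁶ m.
r₂ = 4492 km = 4.492×10⁶ m.
Transfer ellipse a_t = (r₁ + r₂)/2 = 3.162×10⁶ m.
At r₁: circular v_c1 = √(μ/r₁) = 1636 m/s; transfer-perilune v_p = √[μ(2/r₁ − 1/a_t)] = 1949 m/s.
At r₂: circular v_c2 = √(μ/r₂) = 1045 m/s; transfer-apolune v_a = √[μ(2/r₂ − 1/a_t)] = 795.5 m/s.
Δv₂ = v_c2 − v_a = 249.4 m/s.

Δv ≈ 249 m/s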